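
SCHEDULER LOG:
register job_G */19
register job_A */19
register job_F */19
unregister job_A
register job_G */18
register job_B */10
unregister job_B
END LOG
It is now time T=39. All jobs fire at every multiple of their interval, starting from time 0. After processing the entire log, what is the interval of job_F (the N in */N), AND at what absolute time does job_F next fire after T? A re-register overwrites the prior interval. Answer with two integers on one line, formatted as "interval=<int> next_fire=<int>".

Op 1: register job_G */19 -> active={job_G:*/19}
Op 2: register job_A */19 -> active={job_A:*/19, job_G:*/19}
Op 3: register job_F */19 -> active={job_A:*/19, job_F:*/19, job_G:*/19}
Op 4: unregister job_A -> active={job_F:*/19, job_G:*/19}
Op 5: register job_G */18 -> active={job_F:*/19, job_G:*/18}
Op 6: register job_B */10 -> active={job_B:*/10, job_F:*/19, job_G:*/18}
Op 7: unregister job_B -> active={job_F:*/19, job_G:*/18}
Final interval of job_F = 19
Next fire of job_F after T=39: (39//19+1)*19 = 57

Answer: interval=19 next_fire=57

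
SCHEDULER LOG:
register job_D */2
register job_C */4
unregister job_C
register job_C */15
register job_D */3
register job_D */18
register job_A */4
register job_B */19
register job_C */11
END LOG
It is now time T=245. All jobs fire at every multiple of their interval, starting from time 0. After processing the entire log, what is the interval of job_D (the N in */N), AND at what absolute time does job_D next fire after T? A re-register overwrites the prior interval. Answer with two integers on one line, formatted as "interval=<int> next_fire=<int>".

Op 1: register job_D */2 -> active={job_D:*/2}
Op 2: register job_C */4 -> active={job_C:*/4, job_D:*/2}
Op 3: unregister job_C -> active={job_D:*/2}
Op 4: register job_C */15 -> active={job_C:*/15, job_D:*/2}
Op 5: register job_D */3 -> active={job_C:*/15, job_D:*/3}
Op 6: register job_D */18 -> active={job_C:*/15, job_D:*/18}
Op 7: register job_A */4 -> active={job_A:*/4, job_C:*/15, job_D:*/18}
Op 8: register job_B */19 -> active={job_A:*/4, job_B:*/19, job_C:*/15, job_D:*/18}
Op 9: register job_C */11 -> active={job_A:*/4, job_B:*/19, job_C:*/11, job_D:*/18}
Final interval of job_D = 18
Next fire of job_D after T=245: (245//18+1)*18 = 252

Answer: interval=18 next_fire=252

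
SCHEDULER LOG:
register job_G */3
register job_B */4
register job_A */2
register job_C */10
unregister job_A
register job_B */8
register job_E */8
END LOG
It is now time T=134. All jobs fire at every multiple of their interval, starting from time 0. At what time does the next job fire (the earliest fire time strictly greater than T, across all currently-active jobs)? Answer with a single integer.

Op 1: register job_G */3 -> active={job_G:*/3}
Op 2: register job_B */4 -> active={job_B:*/4, job_G:*/3}
Op 3: register job_A */2 -> active={job_A:*/2, job_B:*/4, job_G:*/3}
Op 4: register job_C */10 -> active={job_A:*/2, job_B:*/4, job_C:*/10, job_G:*/3}
Op 5: unregister job_A -> active={job_B:*/4, job_C:*/10, job_G:*/3}
Op 6: register job_B */8 -> active={job_B:*/8, job_C:*/10, job_G:*/3}
Op 7: register job_E */8 -> active={job_B:*/8, job_C:*/10, job_E:*/8, job_G:*/3}
  job_B: interval 8, next fire after T=134 is 136
  job_C: interval 10, next fire after T=134 is 140
  job_E: interval 8, next fire after T=134 is 136
  job_G: interval 3, next fire after T=134 is 135
Earliest fire time = 135 (job job_G)

Answer: 135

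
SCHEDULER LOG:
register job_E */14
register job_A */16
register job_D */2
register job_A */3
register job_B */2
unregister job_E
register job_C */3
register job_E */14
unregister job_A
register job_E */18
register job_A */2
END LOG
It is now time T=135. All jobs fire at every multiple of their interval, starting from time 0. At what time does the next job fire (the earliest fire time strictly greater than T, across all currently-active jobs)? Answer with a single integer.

Answer: 136

Derivation:
Op 1: register job_E */14 -> active={job_E:*/14}
Op 2: register job_A */16 -> active={job_A:*/16, job_E:*/14}
Op 3: register job_D */2 -> active={job_A:*/16, job_D:*/2, job_E:*/14}
Op 4: register job_A */3 -> active={job_A:*/3, job_D:*/2, job_E:*/14}
Op 5: register job_B */2 -> active={job_A:*/3, job_B:*/2, job_D:*/2, job_E:*/14}
Op 6: unregister job_E -> active={job_A:*/3, job_B:*/2, job_D:*/2}
Op 7: register job_C */3 -> active={job_A:*/3, job_B:*/2, job_C:*/3, job_D:*/2}
Op 8: register job_E */14 -> active={job_A:*/3, job_B:*/2, job_C:*/3, job_D:*/2, job_E:*/14}
Op 9: unregister job_A -> active={job_B:*/2, job_C:*/3, job_D:*/2, job_E:*/14}
Op 10: register job_E */18 -> active={job_B:*/2, job_C:*/3, job_D:*/2, job_E:*/18}
Op 11: register job_A */2 -> active={job_A:*/2, job_B:*/2, job_C:*/3, job_D:*/2, job_E:*/18}
  job_A: interval 2, next fire after T=135 is 136
  job_B: interval 2, next fire after T=135 is 136
  job_C: interval 3, next fire after T=135 is 138
  job_D: interval 2, next fire after T=135 is 136
  job_E: interval 18, next fire after T=135 is 144
Earliest fire time = 136 (job job_A)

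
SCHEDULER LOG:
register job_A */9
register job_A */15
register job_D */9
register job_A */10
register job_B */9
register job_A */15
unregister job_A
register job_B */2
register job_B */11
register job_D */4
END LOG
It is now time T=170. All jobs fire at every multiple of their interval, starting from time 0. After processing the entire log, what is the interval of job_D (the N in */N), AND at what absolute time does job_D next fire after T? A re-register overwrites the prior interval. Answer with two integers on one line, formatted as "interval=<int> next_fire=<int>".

Answer: interval=4 next_fire=172

Derivation:
Op 1: register job_A */9 -> active={job_A:*/9}
Op 2: register job_A */15 -> active={job_A:*/15}
Op 3: register job_D */9 -> active={job_A:*/15, job_D:*/9}
Op 4: register job_A */10 -> active={job_A:*/10, job_D:*/9}
Op 5: register job_B */9 -> active={job_A:*/10, job_B:*/9, job_D:*/9}
Op 6: register job_A */15 -> active={job_A:*/15, job_B:*/9, job_D:*/9}
Op 7: unregister job_A -> active={job_B:*/9, job_D:*/9}
Op 8: register job_B */2 -> active={job_B:*/2, job_D:*/9}
Op 9: register job_B */11 -> active={job_B:*/11, job_D:*/9}
Op 10: register job_D */4 -> active={job_B:*/11, job_D:*/4}
Final interval of job_D = 4
Next fire of job_D after T=170: (170//4+1)*4 = 172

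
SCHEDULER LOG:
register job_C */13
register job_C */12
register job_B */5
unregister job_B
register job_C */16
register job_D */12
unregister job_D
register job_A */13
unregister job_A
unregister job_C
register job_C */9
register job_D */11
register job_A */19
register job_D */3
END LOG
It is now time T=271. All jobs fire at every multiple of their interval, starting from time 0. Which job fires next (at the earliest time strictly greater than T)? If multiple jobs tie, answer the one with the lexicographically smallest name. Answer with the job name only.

Answer: job_D

Derivation:
Op 1: register job_C */13 -> active={job_C:*/13}
Op 2: register job_C */12 -> active={job_C:*/12}
Op 3: register job_B */5 -> active={job_B:*/5, job_C:*/12}
Op 4: unregister job_B -> active={job_C:*/12}
Op 5: register job_C */16 -> active={job_C:*/16}
Op 6: register job_D */12 -> active={job_C:*/16, job_D:*/12}
Op 7: unregister job_D -> active={job_C:*/16}
Op 8: register job_A */13 -> active={job_A:*/13, job_C:*/16}
Op 9: unregister job_A -> active={job_C:*/16}
Op 10: unregister job_C -> active={}
Op 11: register job_C */9 -> active={job_C:*/9}
Op 12: register job_D */11 -> active={job_C:*/9, job_D:*/11}
Op 13: register job_A */19 -> active={job_A:*/19, job_C:*/9, job_D:*/11}
Op 14: register job_D */3 -> active={job_A:*/19, job_C:*/9, job_D:*/3}
  job_A: interval 19, next fire after T=271 is 285
  job_C: interval 9, next fire after T=271 is 279
  job_D: interval 3, next fire after T=271 is 273
Earliest = 273, winner (lex tiebreak) = job_D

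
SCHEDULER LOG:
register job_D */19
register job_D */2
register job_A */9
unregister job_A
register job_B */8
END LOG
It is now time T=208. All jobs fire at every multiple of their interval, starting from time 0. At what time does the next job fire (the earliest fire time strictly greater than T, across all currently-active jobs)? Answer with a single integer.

Op 1: register job_D */19 -> active={job_D:*/19}
Op 2: register job_D */2 -> active={job_D:*/2}
Op 3: register job_A */9 -> active={job_A:*/9, job_D:*/2}
Op 4: unregister job_A -> active={job_D:*/2}
Op 5: register job_B */8 -> active={job_B:*/8, job_D:*/2}
  job_B: interval 8, next fire after T=208 is 216
  job_D: interval 2, next fire after T=208 is 210
Earliest fire time = 210 (job job_D)

Answer: 210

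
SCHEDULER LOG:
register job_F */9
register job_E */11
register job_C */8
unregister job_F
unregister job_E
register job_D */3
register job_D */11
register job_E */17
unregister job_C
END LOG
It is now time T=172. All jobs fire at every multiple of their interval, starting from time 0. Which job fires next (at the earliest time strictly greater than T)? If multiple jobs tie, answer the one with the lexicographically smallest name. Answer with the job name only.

Op 1: register job_F */9 -> active={job_F:*/9}
Op 2: register job_E */11 -> active={job_E:*/11, job_F:*/9}
Op 3: register job_C */8 -> active={job_C:*/8, job_E:*/11, job_F:*/9}
Op 4: unregister job_F -> active={job_C:*/8, job_E:*/11}
Op 5: unregister job_E -> active={job_C:*/8}
Op 6: register job_D */3 -> active={job_C:*/8, job_D:*/3}
Op 7: register job_D */11 -> active={job_C:*/8, job_D:*/11}
Op 8: register job_E */17 -> active={job_C:*/8, job_D:*/11, job_E:*/17}
Op 9: unregister job_C -> active={job_D:*/11, job_E:*/17}
  job_D: interval 11, next fire after T=172 is 176
  job_E: interval 17, next fire after T=172 is 187
Earliest = 176, winner (lex tiebreak) = job_D

Answer: job_D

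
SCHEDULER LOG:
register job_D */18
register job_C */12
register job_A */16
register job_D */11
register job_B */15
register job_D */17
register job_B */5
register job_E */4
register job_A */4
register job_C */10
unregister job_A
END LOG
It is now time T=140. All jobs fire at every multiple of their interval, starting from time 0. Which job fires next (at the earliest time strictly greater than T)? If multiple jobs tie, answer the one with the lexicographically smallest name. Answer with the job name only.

Answer: job_E

Derivation:
Op 1: register job_D */18 -> active={job_D:*/18}
Op 2: register job_C */12 -> active={job_C:*/12, job_D:*/18}
Op 3: register job_A */16 -> active={job_A:*/16, job_C:*/12, job_D:*/18}
Op 4: register job_D */11 -> active={job_A:*/16, job_C:*/12, job_D:*/11}
Op 5: register job_B */15 -> active={job_A:*/16, job_B:*/15, job_C:*/12, job_D:*/11}
Op 6: register job_D */17 -> active={job_A:*/16, job_B:*/15, job_C:*/12, job_D:*/17}
Op 7: register job_B */5 -> active={job_A:*/16, job_B:*/5, job_C:*/12, job_D:*/17}
Op 8: register job_E */4 -> active={job_A:*/16, job_B:*/5, job_C:*/12, job_D:*/17, job_E:*/4}
Op 9: register job_A */4 -> active={job_A:*/4, job_B:*/5, job_C:*/12, job_D:*/17, job_E:*/4}
Op 10: register job_C */10 -> active={job_A:*/4, job_B:*/5, job_C:*/10, job_D:*/17, job_E:*/4}
Op 11: unregister job_A -> active={job_B:*/5, job_C:*/10, job_D:*/17, job_E:*/4}
  job_B: interval 5, next fire after T=140 is 145
  job_C: interval 10, next fire after T=140 is 150
  job_D: interval 17, next fire after T=140 is 153
  job_E: interval 4, next fire after T=140 is 144
Earliest = 144, winner (lex tiebreak) = job_E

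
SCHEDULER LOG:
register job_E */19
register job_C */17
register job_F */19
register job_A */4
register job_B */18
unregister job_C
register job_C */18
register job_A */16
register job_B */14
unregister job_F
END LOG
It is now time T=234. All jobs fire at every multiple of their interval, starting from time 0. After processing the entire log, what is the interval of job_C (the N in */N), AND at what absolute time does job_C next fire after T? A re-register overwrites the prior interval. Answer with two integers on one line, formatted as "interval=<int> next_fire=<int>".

Op 1: register job_E */19 -> active={job_E:*/19}
Op 2: register job_C */17 -> active={job_C:*/17, job_E:*/19}
Op 3: register job_F */19 -> active={job_C:*/17, job_E:*/19, job_F:*/19}
Op 4: register job_A */4 -> active={job_A:*/4, job_C:*/17, job_E:*/19, job_F:*/19}
Op 5: register job_B */18 -> active={job_A:*/4, job_B:*/18, job_C:*/17, job_E:*/19, job_F:*/19}
Op 6: unregister job_C -> active={job_A:*/4, job_B:*/18, job_E:*/19, job_F:*/19}
Op 7: register job_C */18 -> active={job_A:*/4, job_B:*/18, job_C:*/18, job_E:*/19, job_F:*/19}
Op 8: register job_A */16 -> active={job_A:*/16, job_B:*/18, job_C:*/18, job_E:*/19, job_F:*/19}
Op 9: register job_B */14 -> active={job_A:*/16, job_B:*/14, job_C:*/18, job_E:*/19, job_F:*/19}
Op 10: unregister job_F -> active={job_A:*/16, job_B:*/14, job_C:*/18, job_E:*/19}
Final interval of job_C = 18
Next fire of job_C after T=234: (234//18+1)*18 = 252

Answer: interval=18 next_fire=252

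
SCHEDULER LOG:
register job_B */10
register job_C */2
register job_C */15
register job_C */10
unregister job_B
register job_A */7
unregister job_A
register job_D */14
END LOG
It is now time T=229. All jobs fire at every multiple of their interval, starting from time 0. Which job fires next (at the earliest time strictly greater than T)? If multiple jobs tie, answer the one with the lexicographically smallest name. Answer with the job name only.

Answer: job_C

Derivation:
Op 1: register job_B */10 -> active={job_B:*/10}
Op 2: register job_C */2 -> active={job_B:*/10, job_C:*/2}
Op 3: register job_C */15 -> active={job_B:*/10, job_C:*/15}
Op 4: register job_C */10 -> active={job_B:*/10, job_C:*/10}
Op 5: unregister job_B -> active={job_C:*/10}
Op 6: register job_A */7 -> active={job_A:*/7, job_C:*/10}
Op 7: unregister job_A -> active={job_C:*/10}
Op 8: register job_D */14 -> active={job_C:*/10, job_D:*/14}
  job_C: interval 10, next fire after T=229 is 230
  job_D: interval 14, next fire after T=229 is 238
Earliest = 230, winner (lex tiebreak) = job_C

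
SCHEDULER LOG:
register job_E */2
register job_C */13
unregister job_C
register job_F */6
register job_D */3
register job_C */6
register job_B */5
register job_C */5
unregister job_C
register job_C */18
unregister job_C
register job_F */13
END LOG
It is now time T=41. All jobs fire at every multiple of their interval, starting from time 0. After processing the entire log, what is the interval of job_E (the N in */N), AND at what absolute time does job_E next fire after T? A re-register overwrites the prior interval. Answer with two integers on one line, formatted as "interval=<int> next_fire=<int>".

Op 1: register job_E */2 -> active={job_E:*/2}
Op 2: register job_C */13 -> active={job_C:*/13, job_E:*/2}
Op 3: unregister job_C -> active={job_E:*/2}
Op 4: register job_F */6 -> active={job_E:*/2, job_F:*/6}
Op 5: register job_D */3 -> active={job_D:*/3, job_E:*/2, job_F:*/6}
Op 6: register job_C */6 -> active={job_C:*/6, job_D:*/3, job_E:*/2, job_F:*/6}
Op 7: register job_B */5 -> active={job_B:*/5, job_C:*/6, job_D:*/3, job_E:*/2, job_F:*/6}
Op 8: register job_C */5 -> active={job_B:*/5, job_C:*/5, job_D:*/3, job_E:*/2, job_F:*/6}
Op 9: unregister job_C -> active={job_B:*/5, job_D:*/3, job_E:*/2, job_F:*/6}
Op 10: register job_C */18 -> active={job_B:*/5, job_C:*/18, job_D:*/3, job_E:*/2, job_F:*/6}
Op 11: unregister job_C -> active={job_B:*/5, job_D:*/3, job_E:*/2, job_F:*/6}
Op 12: register job_F */13 -> active={job_B:*/5, job_D:*/3, job_E:*/2, job_F:*/13}
Final interval of job_E = 2
Next fire of job_E after T=41: (41//2+1)*2 = 42

Answer: interval=2 next_fire=42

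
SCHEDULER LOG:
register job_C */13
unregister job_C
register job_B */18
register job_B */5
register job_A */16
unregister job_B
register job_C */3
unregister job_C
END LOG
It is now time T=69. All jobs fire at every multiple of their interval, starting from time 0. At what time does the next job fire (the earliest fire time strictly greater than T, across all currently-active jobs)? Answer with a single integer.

Answer: 80

Derivation:
Op 1: register job_C */13 -> active={job_C:*/13}
Op 2: unregister job_C -> active={}
Op 3: register job_B */18 -> active={job_B:*/18}
Op 4: register job_B */5 -> active={job_B:*/5}
Op 5: register job_A */16 -> active={job_A:*/16, job_B:*/5}
Op 6: unregister job_B -> active={job_A:*/16}
Op 7: register job_C */3 -> active={job_A:*/16, job_C:*/3}
Op 8: unregister job_C -> active={job_A:*/16}
  job_A: interval 16, next fire after T=69 is 80
Earliest fire time = 80 (job job_A)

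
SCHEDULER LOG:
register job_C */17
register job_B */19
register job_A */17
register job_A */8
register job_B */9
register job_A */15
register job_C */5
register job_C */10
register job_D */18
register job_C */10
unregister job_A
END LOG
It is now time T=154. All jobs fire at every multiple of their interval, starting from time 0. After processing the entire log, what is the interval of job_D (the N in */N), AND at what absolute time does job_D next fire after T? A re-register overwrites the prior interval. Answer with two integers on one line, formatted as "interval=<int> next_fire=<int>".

Op 1: register job_C */17 -> active={job_C:*/17}
Op 2: register job_B */19 -> active={job_B:*/19, job_C:*/17}
Op 3: register job_A */17 -> active={job_A:*/17, job_B:*/19, job_C:*/17}
Op 4: register job_A */8 -> active={job_A:*/8, job_B:*/19, job_C:*/17}
Op 5: register job_B */9 -> active={job_A:*/8, job_B:*/9, job_C:*/17}
Op 6: register job_A */15 -> active={job_A:*/15, job_B:*/9, job_C:*/17}
Op 7: register job_C */5 -> active={job_A:*/15, job_B:*/9, job_C:*/5}
Op 8: register job_C */10 -> active={job_A:*/15, job_B:*/9, job_C:*/10}
Op 9: register job_D */18 -> active={job_A:*/15, job_B:*/9, job_C:*/10, job_D:*/18}
Op 10: register job_C */10 -> active={job_A:*/15, job_B:*/9, job_C:*/10, job_D:*/18}
Op 11: unregister job_A -> active={job_B:*/9, job_C:*/10, job_D:*/18}
Final interval of job_D = 18
Next fire of job_D after T=154: (154//18+1)*18 = 162

Answer: interval=18 next_fire=162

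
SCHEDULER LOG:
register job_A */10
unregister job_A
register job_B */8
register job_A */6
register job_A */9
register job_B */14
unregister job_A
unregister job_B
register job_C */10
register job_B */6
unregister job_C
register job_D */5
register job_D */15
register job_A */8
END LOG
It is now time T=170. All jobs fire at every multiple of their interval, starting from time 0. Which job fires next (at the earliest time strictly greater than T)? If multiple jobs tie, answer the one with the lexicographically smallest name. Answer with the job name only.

Op 1: register job_A */10 -> active={job_A:*/10}
Op 2: unregister job_A -> active={}
Op 3: register job_B */8 -> active={job_B:*/8}
Op 4: register job_A */6 -> active={job_A:*/6, job_B:*/8}
Op 5: register job_A */9 -> active={job_A:*/9, job_B:*/8}
Op 6: register job_B */14 -> active={job_A:*/9, job_B:*/14}
Op 7: unregister job_A -> active={job_B:*/14}
Op 8: unregister job_B -> active={}
Op 9: register job_C */10 -> active={job_C:*/10}
Op 10: register job_B */6 -> active={job_B:*/6, job_C:*/10}
Op 11: unregister job_C -> active={job_B:*/6}
Op 12: register job_D */5 -> active={job_B:*/6, job_D:*/5}
Op 13: register job_D */15 -> active={job_B:*/6, job_D:*/15}
Op 14: register job_A */8 -> active={job_A:*/8, job_B:*/6, job_D:*/15}
  job_A: interval 8, next fire after T=170 is 176
  job_B: interval 6, next fire after T=170 is 174
  job_D: interval 15, next fire after T=170 is 180
Earliest = 174, winner (lex tiebreak) = job_B

Answer: job_B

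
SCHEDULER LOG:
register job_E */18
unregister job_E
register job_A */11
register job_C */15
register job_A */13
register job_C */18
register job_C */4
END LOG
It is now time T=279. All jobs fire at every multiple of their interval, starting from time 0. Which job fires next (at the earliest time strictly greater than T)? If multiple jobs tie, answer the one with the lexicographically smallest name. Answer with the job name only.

Op 1: register job_E */18 -> active={job_E:*/18}
Op 2: unregister job_E -> active={}
Op 3: register job_A */11 -> active={job_A:*/11}
Op 4: register job_C */15 -> active={job_A:*/11, job_C:*/15}
Op 5: register job_A */13 -> active={job_A:*/13, job_C:*/15}
Op 6: register job_C */18 -> active={job_A:*/13, job_C:*/18}
Op 7: register job_C */4 -> active={job_A:*/13, job_C:*/4}
  job_A: interval 13, next fire after T=279 is 286
  job_C: interval 4, next fire after T=279 is 280
Earliest = 280, winner (lex tiebreak) = job_C

Answer: job_C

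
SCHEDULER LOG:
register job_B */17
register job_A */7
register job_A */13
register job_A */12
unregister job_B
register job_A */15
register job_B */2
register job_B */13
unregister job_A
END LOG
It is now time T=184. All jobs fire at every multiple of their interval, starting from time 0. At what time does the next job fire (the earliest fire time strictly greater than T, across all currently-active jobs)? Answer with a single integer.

Op 1: register job_B */17 -> active={job_B:*/17}
Op 2: register job_A */7 -> active={job_A:*/7, job_B:*/17}
Op 3: register job_A */13 -> active={job_A:*/13, job_B:*/17}
Op 4: register job_A */12 -> active={job_A:*/12, job_B:*/17}
Op 5: unregister job_B -> active={job_A:*/12}
Op 6: register job_A */15 -> active={job_A:*/15}
Op 7: register job_B */2 -> active={job_A:*/15, job_B:*/2}
Op 8: register job_B */13 -> active={job_A:*/15, job_B:*/13}
Op 9: unregister job_A -> active={job_B:*/13}
  job_B: interval 13, next fire after T=184 is 195
Earliest fire time = 195 (job job_B)

Answer: 195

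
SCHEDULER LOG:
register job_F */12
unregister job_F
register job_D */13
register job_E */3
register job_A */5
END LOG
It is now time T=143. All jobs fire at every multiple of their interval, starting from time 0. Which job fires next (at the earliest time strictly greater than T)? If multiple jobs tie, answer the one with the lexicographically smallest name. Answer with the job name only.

Op 1: register job_F */12 -> active={job_F:*/12}
Op 2: unregister job_F -> active={}
Op 3: register job_D */13 -> active={job_D:*/13}
Op 4: register job_E */3 -> active={job_D:*/13, job_E:*/3}
Op 5: register job_A */5 -> active={job_A:*/5, job_D:*/13, job_E:*/3}
  job_A: interval 5, next fire after T=143 is 145
  job_D: interval 13, next fire after T=143 is 156
  job_E: interval 3, next fire after T=143 is 144
Earliest = 144, winner (lex tiebreak) = job_E

Answer: job_E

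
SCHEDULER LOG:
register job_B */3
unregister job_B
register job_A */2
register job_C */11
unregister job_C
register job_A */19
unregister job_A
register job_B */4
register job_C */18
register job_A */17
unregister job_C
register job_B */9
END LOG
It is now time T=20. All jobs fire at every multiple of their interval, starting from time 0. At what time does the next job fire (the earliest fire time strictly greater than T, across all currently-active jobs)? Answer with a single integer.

Op 1: register job_B */3 -> active={job_B:*/3}
Op 2: unregister job_B -> active={}
Op 3: register job_A */2 -> active={job_A:*/2}
Op 4: register job_C */11 -> active={job_A:*/2, job_C:*/11}
Op 5: unregister job_C -> active={job_A:*/2}
Op 6: register job_A */19 -> active={job_A:*/19}
Op 7: unregister job_A -> active={}
Op 8: register job_B */4 -> active={job_B:*/4}
Op 9: register job_C */18 -> active={job_B:*/4, job_C:*/18}
Op 10: register job_A */17 -> active={job_A:*/17, job_B:*/4, job_C:*/18}
Op 11: unregister job_C -> active={job_A:*/17, job_B:*/4}
Op 12: register job_B */9 -> active={job_A:*/17, job_B:*/9}
  job_A: interval 17, next fire after T=20 is 34
  job_B: interval 9, next fire after T=20 is 27
Earliest fire time = 27 (job job_B)

Answer: 27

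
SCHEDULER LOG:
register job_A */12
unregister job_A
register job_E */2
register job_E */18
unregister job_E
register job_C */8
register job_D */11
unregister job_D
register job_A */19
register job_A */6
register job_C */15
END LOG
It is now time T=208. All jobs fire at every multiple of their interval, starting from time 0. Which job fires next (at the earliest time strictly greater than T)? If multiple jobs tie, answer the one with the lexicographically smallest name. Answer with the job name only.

Op 1: register job_A */12 -> active={job_A:*/12}
Op 2: unregister job_A -> active={}
Op 3: register job_E */2 -> active={job_E:*/2}
Op 4: register job_E */18 -> active={job_E:*/18}
Op 5: unregister job_E -> active={}
Op 6: register job_C */8 -> active={job_C:*/8}
Op 7: register job_D */11 -> active={job_C:*/8, job_D:*/11}
Op 8: unregister job_D -> active={job_C:*/8}
Op 9: register job_A */19 -> active={job_A:*/19, job_C:*/8}
Op 10: register job_A */6 -> active={job_A:*/6, job_C:*/8}
Op 11: register job_C */15 -> active={job_A:*/6, job_C:*/15}
  job_A: interval 6, next fire after T=208 is 210
  job_C: interval 15, next fire after T=208 is 210
Earliest = 210, winner (lex tiebreak) = job_A

Answer: job_A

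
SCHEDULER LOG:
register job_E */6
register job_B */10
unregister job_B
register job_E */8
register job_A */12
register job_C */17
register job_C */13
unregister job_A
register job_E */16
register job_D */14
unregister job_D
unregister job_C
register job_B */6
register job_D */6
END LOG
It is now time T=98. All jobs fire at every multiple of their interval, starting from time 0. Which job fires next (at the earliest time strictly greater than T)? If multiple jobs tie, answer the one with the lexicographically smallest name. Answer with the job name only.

Op 1: register job_E */6 -> active={job_E:*/6}
Op 2: register job_B */10 -> active={job_B:*/10, job_E:*/6}
Op 3: unregister job_B -> active={job_E:*/6}
Op 4: register job_E */8 -> active={job_E:*/8}
Op 5: register job_A */12 -> active={job_A:*/12, job_E:*/8}
Op 6: register job_C */17 -> active={job_A:*/12, job_C:*/17, job_E:*/8}
Op 7: register job_C */13 -> active={job_A:*/12, job_C:*/13, job_E:*/8}
Op 8: unregister job_A -> active={job_C:*/13, job_E:*/8}
Op 9: register job_E */16 -> active={job_C:*/13, job_E:*/16}
Op 10: register job_D */14 -> active={job_C:*/13, job_D:*/14, job_E:*/16}
Op 11: unregister job_D -> active={job_C:*/13, job_E:*/16}
Op 12: unregister job_C -> active={job_E:*/16}
Op 13: register job_B */6 -> active={job_B:*/6, job_E:*/16}
Op 14: register job_D */6 -> active={job_B:*/6, job_D:*/6, job_E:*/16}
  job_B: interval 6, next fire after T=98 is 102
  job_D: interval 6, next fire after T=98 is 102
  job_E: interval 16, next fire after T=98 is 112
Earliest = 102, winner (lex tiebreak) = job_B

Answer: job_B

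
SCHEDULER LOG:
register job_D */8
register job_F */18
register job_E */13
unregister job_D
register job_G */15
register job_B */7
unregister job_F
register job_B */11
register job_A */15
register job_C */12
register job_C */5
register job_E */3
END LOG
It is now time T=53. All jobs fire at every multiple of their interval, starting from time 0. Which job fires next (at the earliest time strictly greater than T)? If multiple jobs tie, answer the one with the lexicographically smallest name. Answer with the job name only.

Answer: job_E

Derivation:
Op 1: register job_D */8 -> active={job_D:*/8}
Op 2: register job_F */18 -> active={job_D:*/8, job_F:*/18}
Op 3: register job_E */13 -> active={job_D:*/8, job_E:*/13, job_F:*/18}
Op 4: unregister job_D -> active={job_E:*/13, job_F:*/18}
Op 5: register job_G */15 -> active={job_E:*/13, job_F:*/18, job_G:*/15}
Op 6: register job_B */7 -> active={job_B:*/7, job_E:*/13, job_F:*/18, job_G:*/15}
Op 7: unregister job_F -> active={job_B:*/7, job_E:*/13, job_G:*/15}
Op 8: register job_B */11 -> active={job_B:*/11, job_E:*/13, job_G:*/15}
Op 9: register job_A */15 -> active={job_A:*/15, job_B:*/11, job_E:*/13, job_G:*/15}
Op 10: register job_C */12 -> active={job_A:*/15, job_B:*/11, job_C:*/12, job_E:*/13, job_G:*/15}
Op 11: register job_C */5 -> active={job_A:*/15, job_B:*/11, job_C:*/5, job_E:*/13, job_G:*/15}
Op 12: register job_E */3 -> active={job_A:*/15, job_B:*/11, job_C:*/5, job_E:*/3, job_G:*/15}
  job_A: interval 15, next fire after T=53 is 60
  job_B: interval 11, next fire after T=53 is 55
  job_C: interval 5, next fire after T=53 is 55
  job_E: interval 3, next fire after T=53 is 54
  job_G: interval 15, next fire after T=53 is 60
Earliest = 54, winner (lex tiebreak) = job_E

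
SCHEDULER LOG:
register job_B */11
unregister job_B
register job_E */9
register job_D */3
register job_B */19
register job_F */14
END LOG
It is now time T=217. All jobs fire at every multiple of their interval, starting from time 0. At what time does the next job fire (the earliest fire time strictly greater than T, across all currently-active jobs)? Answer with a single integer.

Op 1: register job_B */11 -> active={job_B:*/11}
Op 2: unregister job_B -> active={}
Op 3: register job_E */9 -> active={job_E:*/9}
Op 4: register job_D */3 -> active={job_D:*/3, job_E:*/9}
Op 5: register job_B */19 -> active={job_B:*/19, job_D:*/3, job_E:*/9}
Op 6: register job_F */14 -> active={job_B:*/19, job_D:*/3, job_E:*/9, job_F:*/14}
  job_B: interval 19, next fire after T=217 is 228
  job_D: interval 3, next fire after T=217 is 219
  job_E: interval 9, next fire after T=217 is 225
  job_F: interval 14, next fire after T=217 is 224
Earliest fire time = 219 (job job_D)

Answer: 219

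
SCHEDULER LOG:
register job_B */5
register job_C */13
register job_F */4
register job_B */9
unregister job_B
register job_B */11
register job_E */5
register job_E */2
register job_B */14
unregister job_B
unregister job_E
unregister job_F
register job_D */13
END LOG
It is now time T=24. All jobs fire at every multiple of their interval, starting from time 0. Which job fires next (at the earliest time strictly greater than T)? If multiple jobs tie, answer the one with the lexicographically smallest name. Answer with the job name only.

Answer: job_C

Derivation:
Op 1: register job_B */5 -> active={job_B:*/5}
Op 2: register job_C */13 -> active={job_B:*/5, job_C:*/13}
Op 3: register job_F */4 -> active={job_B:*/5, job_C:*/13, job_F:*/4}
Op 4: register job_B */9 -> active={job_B:*/9, job_C:*/13, job_F:*/4}
Op 5: unregister job_B -> active={job_C:*/13, job_F:*/4}
Op 6: register job_B */11 -> active={job_B:*/11, job_C:*/13, job_F:*/4}
Op 7: register job_E */5 -> active={job_B:*/11, job_C:*/13, job_E:*/5, job_F:*/4}
Op 8: register job_E */2 -> active={job_B:*/11, job_C:*/13, job_E:*/2, job_F:*/4}
Op 9: register job_B */14 -> active={job_B:*/14, job_C:*/13, job_E:*/2, job_F:*/4}
Op 10: unregister job_B -> active={job_C:*/13, job_E:*/2, job_F:*/4}
Op 11: unregister job_E -> active={job_C:*/13, job_F:*/4}
Op 12: unregister job_F -> active={job_C:*/13}
Op 13: register job_D */13 -> active={job_C:*/13, job_D:*/13}
  job_C: interval 13, next fire after T=24 is 26
  job_D: interval 13, next fire after T=24 is 26
Earliest = 26, winner (lex tiebreak) = job_C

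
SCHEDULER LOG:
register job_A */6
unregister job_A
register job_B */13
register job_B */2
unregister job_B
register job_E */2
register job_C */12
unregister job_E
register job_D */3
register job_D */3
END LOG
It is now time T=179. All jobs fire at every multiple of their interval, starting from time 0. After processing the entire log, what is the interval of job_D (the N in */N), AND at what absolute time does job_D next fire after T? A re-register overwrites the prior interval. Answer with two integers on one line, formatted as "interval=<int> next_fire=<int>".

Op 1: register job_A */6 -> active={job_A:*/6}
Op 2: unregister job_A -> active={}
Op 3: register job_B */13 -> active={job_B:*/13}
Op 4: register job_B */2 -> active={job_B:*/2}
Op 5: unregister job_B -> active={}
Op 6: register job_E */2 -> active={job_E:*/2}
Op 7: register job_C */12 -> active={job_C:*/12, job_E:*/2}
Op 8: unregister job_E -> active={job_C:*/12}
Op 9: register job_D */3 -> active={job_C:*/12, job_D:*/3}
Op 10: register job_D */3 -> active={job_C:*/12, job_D:*/3}
Final interval of job_D = 3
Next fire of job_D after T=179: (179//3+1)*3 = 180

Answer: interval=3 next_fire=180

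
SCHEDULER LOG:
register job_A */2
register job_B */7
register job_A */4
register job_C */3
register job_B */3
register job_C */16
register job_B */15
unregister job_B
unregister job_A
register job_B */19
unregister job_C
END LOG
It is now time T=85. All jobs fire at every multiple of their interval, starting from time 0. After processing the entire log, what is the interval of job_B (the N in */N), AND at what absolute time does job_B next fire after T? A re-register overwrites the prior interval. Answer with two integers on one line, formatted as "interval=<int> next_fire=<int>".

Answer: interval=19 next_fire=95

Derivation:
Op 1: register job_A */2 -> active={job_A:*/2}
Op 2: register job_B */7 -> active={job_A:*/2, job_B:*/7}
Op 3: register job_A */4 -> active={job_A:*/4, job_B:*/7}
Op 4: register job_C */3 -> active={job_A:*/4, job_B:*/7, job_C:*/3}
Op 5: register job_B */3 -> active={job_A:*/4, job_B:*/3, job_C:*/3}
Op 6: register job_C */16 -> active={job_A:*/4, job_B:*/3, job_C:*/16}
Op 7: register job_B */15 -> active={job_A:*/4, job_B:*/15, job_C:*/16}
Op 8: unregister job_B -> active={job_A:*/4, job_C:*/16}
Op 9: unregister job_A -> active={job_C:*/16}
Op 10: register job_B */19 -> active={job_B:*/19, job_C:*/16}
Op 11: unregister job_C -> active={job_B:*/19}
Final interval of job_B = 19
Next fire of job_B after T=85: (85//19+1)*19 = 95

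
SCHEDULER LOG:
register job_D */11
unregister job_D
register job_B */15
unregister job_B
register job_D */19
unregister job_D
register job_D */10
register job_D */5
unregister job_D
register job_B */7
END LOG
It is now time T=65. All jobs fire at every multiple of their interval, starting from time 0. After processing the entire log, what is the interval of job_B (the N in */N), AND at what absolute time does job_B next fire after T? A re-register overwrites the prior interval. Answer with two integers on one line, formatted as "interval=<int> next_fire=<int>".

Op 1: register job_D */11 -> active={job_D:*/11}
Op 2: unregister job_D -> active={}
Op 3: register job_B */15 -> active={job_B:*/15}
Op 4: unregister job_B -> active={}
Op 5: register job_D */19 -> active={job_D:*/19}
Op 6: unregister job_D -> active={}
Op 7: register job_D */10 -> active={job_D:*/10}
Op 8: register job_D */5 -> active={job_D:*/5}
Op 9: unregister job_D -> active={}
Op 10: register job_B */7 -> active={job_B:*/7}
Final interval of job_B = 7
Next fire of job_B after T=65: (65//7+1)*7 = 70

Answer: interval=7 next_fire=70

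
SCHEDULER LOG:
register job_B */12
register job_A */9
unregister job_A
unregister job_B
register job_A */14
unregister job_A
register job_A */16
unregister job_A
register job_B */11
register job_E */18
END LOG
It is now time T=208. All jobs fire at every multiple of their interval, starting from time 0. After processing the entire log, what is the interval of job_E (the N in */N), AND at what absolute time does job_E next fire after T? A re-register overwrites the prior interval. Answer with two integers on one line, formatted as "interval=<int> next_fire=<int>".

Op 1: register job_B */12 -> active={job_B:*/12}
Op 2: register job_A */9 -> active={job_A:*/9, job_B:*/12}
Op 3: unregister job_A -> active={job_B:*/12}
Op 4: unregister job_B -> active={}
Op 5: register job_A */14 -> active={job_A:*/14}
Op 6: unregister job_A -> active={}
Op 7: register job_A */16 -> active={job_A:*/16}
Op 8: unregister job_A -> active={}
Op 9: register job_B */11 -> active={job_B:*/11}
Op 10: register job_E */18 -> active={job_B:*/11, job_E:*/18}
Final interval of job_E = 18
Next fire of job_E after T=208: (208//18+1)*18 = 216

Answer: interval=18 next_fire=216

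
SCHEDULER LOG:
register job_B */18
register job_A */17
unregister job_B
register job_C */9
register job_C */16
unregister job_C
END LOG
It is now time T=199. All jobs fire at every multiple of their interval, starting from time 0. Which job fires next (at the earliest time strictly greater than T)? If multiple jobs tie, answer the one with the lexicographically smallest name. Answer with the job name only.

Op 1: register job_B */18 -> active={job_B:*/18}
Op 2: register job_A */17 -> active={job_A:*/17, job_B:*/18}
Op 3: unregister job_B -> active={job_A:*/17}
Op 4: register job_C */9 -> active={job_A:*/17, job_C:*/9}
Op 5: register job_C */16 -> active={job_A:*/17, job_C:*/16}
Op 6: unregister job_C -> active={job_A:*/17}
  job_A: interval 17, next fire after T=199 is 204
Earliest = 204, winner (lex tiebreak) = job_A

Answer: job_A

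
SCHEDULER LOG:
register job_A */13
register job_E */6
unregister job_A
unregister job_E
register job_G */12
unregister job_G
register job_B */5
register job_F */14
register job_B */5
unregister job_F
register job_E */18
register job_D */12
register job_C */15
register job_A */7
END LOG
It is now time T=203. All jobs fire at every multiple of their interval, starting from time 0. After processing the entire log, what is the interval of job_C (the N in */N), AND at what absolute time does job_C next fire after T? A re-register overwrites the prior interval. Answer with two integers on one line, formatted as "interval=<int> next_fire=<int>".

Op 1: register job_A */13 -> active={job_A:*/13}
Op 2: register job_E */6 -> active={job_A:*/13, job_E:*/6}
Op 3: unregister job_A -> active={job_E:*/6}
Op 4: unregister job_E -> active={}
Op 5: register job_G */12 -> active={job_G:*/12}
Op 6: unregister job_G -> active={}
Op 7: register job_B */5 -> active={job_B:*/5}
Op 8: register job_F */14 -> active={job_B:*/5, job_F:*/14}
Op 9: register job_B */5 -> active={job_B:*/5, job_F:*/14}
Op 10: unregister job_F -> active={job_B:*/5}
Op 11: register job_E */18 -> active={job_B:*/5, job_E:*/18}
Op 12: register job_D */12 -> active={job_B:*/5, job_D:*/12, job_E:*/18}
Op 13: register job_C */15 -> active={job_B:*/5, job_C:*/15, job_D:*/12, job_E:*/18}
Op 14: register job_A */7 -> active={job_A:*/7, job_B:*/5, job_C:*/15, job_D:*/12, job_E:*/18}
Final interval of job_C = 15
Next fire of job_C after T=203: (203//15+1)*15 = 210

Answer: interval=15 next_fire=210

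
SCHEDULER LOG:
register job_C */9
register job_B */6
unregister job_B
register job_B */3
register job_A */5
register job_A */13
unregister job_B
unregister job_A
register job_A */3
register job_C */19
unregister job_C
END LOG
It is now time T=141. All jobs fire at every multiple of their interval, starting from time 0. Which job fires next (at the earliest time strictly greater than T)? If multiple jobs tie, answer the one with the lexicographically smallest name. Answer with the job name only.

Op 1: register job_C */9 -> active={job_C:*/9}
Op 2: register job_B */6 -> active={job_B:*/6, job_C:*/9}
Op 3: unregister job_B -> active={job_C:*/9}
Op 4: register job_B */3 -> active={job_B:*/3, job_C:*/9}
Op 5: register job_A */5 -> active={job_A:*/5, job_B:*/3, job_C:*/9}
Op 6: register job_A */13 -> active={job_A:*/13, job_B:*/3, job_C:*/9}
Op 7: unregister job_B -> active={job_A:*/13, job_C:*/9}
Op 8: unregister job_A -> active={job_C:*/9}
Op 9: register job_A */3 -> active={job_A:*/3, job_C:*/9}
Op 10: register job_C */19 -> active={job_A:*/3, job_C:*/19}
Op 11: unregister job_C -> active={job_A:*/3}
  job_A: interval 3, next fire after T=141 is 144
Earliest = 144, winner (lex tiebreak) = job_A

Answer: job_A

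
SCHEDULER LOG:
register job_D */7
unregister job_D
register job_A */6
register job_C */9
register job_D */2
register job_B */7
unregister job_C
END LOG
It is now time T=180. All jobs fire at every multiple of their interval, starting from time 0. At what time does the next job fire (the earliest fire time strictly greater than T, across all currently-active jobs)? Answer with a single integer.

Op 1: register job_D */7 -> active={job_D:*/7}
Op 2: unregister job_D -> active={}
Op 3: register job_A */6 -> active={job_A:*/6}
Op 4: register job_C */9 -> active={job_A:*/6, job_C:*/9}
Op 5: register job_D */2 -> active={job_A:*/6, job_C:*/9, job_D:*/2}
Op 6: register job_B */7 -> active={job_A:*/6, job_B:*/7, job_C:*/9, job_D:*/2}
Op 7: unregister job_C -> active={job_A:*/6, job_B:*/7, job_D:*/2}
  job_A: interval 6, next fire after T=180 is 186
  job_B: interval 7, next fire after T=180 is 182
  job_D: interval 2, next fire after T=180 is 182
Earliest fire time = 182 (job job_B)

Answer: 182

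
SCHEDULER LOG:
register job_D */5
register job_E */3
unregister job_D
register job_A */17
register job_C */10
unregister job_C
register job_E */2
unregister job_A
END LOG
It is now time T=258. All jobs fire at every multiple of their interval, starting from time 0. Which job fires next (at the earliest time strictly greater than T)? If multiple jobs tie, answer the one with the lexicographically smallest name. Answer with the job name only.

Answer: job_E

Derivation:
Op 1: register job_D */5 -> active={job_D:*/5}
Op 2: register job_E */3 -> active={job_D:*/5, job_E:*/3}
Op 3: unregister job_D -> active={job_E:*/3}
Op 4: register job_A */17 -> active={job_A:*/17, job_E:*/3}
Op 5: register job_C */10 -> active={job_A:*/17, job_C:*/10, job_E:*/3}
Op 6: unregister job_C -> active={job_A:*/17, job_E:*/3}
Op 7: register job_E */2 -> active={job_A:*/17, job_E:*/2}
Op 8: unregister job_A -> active={job_E:*/2}
  job_E: interval 2, next fire after T=258 is 260
Earliest = 260, winner (lex tiebreak) = job_E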